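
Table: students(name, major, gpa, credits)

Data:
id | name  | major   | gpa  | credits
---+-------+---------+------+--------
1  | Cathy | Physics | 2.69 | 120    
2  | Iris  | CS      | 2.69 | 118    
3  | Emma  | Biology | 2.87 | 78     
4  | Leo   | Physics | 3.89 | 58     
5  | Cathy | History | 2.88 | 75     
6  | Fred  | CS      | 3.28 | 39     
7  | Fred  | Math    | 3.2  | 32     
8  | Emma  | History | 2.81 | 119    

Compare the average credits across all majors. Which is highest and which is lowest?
SELECT major, AVG(credits)
FROM students
GROUP BY major
ORDER BY AVG(credits)

All groups:
  Math: 32.00
  Biology: 78.00
  CS: 78.50
  Physics: 89.00
  History: 97.00

Highest: History (97.00)
Lowest: Math (32.00)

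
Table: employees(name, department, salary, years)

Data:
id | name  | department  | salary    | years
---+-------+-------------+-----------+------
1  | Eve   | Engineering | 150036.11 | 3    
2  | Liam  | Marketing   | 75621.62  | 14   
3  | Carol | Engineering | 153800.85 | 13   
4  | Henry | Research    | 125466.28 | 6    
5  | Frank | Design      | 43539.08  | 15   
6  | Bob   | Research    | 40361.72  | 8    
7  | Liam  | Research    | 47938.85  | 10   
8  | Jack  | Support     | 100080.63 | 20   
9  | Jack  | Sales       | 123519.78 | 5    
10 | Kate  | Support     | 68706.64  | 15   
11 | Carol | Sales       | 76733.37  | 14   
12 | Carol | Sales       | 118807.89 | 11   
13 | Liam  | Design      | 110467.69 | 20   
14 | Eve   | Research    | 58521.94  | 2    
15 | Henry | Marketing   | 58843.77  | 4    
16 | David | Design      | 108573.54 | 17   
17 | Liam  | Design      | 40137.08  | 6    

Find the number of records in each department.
SELECT department, COUNT(*) as count
FROM employees
GROUP BY department

Result:
  Design: 4
  Engineering: 2
  Marketing: 2
  Research: 4
  Sales: 3
  Support: 2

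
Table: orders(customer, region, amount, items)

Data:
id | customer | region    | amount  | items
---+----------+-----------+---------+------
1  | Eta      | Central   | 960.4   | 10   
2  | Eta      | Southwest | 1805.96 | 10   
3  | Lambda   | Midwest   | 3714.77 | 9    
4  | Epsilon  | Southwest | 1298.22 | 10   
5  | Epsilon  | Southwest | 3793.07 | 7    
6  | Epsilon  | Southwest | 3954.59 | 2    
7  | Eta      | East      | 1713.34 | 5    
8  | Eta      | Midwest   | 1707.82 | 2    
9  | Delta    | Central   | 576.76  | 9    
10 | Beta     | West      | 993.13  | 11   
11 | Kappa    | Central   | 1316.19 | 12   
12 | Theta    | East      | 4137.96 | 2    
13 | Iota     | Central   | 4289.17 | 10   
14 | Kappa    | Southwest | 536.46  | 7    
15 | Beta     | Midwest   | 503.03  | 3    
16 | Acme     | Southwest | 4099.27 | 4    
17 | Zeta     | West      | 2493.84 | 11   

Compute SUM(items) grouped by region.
SELECT region, SUM(items) as result
FROM orders
GROUP BY region

Result:
  Central: 41
  East: 7
  Midwest: 14
  Southwest: 40
  West: 22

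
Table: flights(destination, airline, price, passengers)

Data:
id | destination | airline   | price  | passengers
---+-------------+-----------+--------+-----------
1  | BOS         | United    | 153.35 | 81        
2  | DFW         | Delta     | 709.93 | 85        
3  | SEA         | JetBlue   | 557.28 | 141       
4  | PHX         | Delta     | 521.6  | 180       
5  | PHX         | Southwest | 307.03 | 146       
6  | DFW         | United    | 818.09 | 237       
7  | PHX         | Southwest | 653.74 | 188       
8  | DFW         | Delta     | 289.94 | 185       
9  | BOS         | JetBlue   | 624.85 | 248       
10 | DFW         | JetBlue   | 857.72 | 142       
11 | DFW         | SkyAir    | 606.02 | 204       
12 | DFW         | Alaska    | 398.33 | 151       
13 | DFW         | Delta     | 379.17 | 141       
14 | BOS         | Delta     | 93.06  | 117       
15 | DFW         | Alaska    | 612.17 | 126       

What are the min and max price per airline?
SELECT airline, MIN(price), MAX(price)
FROM flights
GROUP BY airline

Result:
  Alaska: min=398.33, max=612.17
  Delta: min=93.06, max=709.93
  JetBlue: min=557.28, max=857.72
  SkyAir: min=606.02, max=606.02
  Southwest: min=307.03, max=653.74
  United: min=153.35, max=818.09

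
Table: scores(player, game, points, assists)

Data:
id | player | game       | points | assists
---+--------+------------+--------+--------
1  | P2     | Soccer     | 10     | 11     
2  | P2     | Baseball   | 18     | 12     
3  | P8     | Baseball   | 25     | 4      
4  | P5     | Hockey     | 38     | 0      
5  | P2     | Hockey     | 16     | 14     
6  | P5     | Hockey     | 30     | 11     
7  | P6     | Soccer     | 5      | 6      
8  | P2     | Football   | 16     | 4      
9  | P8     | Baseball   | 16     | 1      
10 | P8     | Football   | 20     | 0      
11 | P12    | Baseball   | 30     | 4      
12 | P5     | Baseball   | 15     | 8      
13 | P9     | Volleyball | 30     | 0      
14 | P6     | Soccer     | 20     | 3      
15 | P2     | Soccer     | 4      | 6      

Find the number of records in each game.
SELECT game, COUNT(*) as count
FROM scores
GROUP BY game

Result:
  Baseball: 5
  Football: 2
  Hockey: 3
  Soccer: 4
  Volleyball: 1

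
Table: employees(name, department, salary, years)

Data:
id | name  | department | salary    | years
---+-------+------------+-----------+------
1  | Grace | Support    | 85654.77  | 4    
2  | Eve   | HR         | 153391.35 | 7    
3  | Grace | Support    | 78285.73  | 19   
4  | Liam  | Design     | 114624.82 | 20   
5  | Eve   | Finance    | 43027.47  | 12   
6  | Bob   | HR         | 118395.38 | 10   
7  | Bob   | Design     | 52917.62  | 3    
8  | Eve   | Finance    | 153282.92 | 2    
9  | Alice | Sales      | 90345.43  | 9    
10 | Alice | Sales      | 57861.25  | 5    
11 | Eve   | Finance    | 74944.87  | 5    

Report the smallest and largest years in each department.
SELECT department, MIN(years), MAX(years)
FROM employees
GROUP BY department

Result:
  Design: min=3, max=20
  Finance: min=2, max=12
  HR: min=7, max=10
  Sales: min=5, max=9
  Support: min=4, max=19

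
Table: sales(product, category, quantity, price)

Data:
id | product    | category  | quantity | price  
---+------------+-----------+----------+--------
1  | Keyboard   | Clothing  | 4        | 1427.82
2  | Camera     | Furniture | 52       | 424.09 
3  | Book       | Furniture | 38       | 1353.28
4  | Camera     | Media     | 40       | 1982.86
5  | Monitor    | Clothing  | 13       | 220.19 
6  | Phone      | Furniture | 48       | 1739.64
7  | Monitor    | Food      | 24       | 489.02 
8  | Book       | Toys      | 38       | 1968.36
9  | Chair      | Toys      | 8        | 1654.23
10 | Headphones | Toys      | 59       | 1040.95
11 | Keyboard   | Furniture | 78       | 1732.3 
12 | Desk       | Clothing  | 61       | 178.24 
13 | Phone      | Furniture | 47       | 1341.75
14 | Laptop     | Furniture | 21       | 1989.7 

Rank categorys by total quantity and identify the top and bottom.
SELECT category, SUM(quantity)
FROM sales
GROUP BY category
ORDER BY SUM(quantity)

All groups:
  Food: 24
  Media: 40
  Clothing: 78
  Toys: 105
  Furniture: 284

Highest: Furniture (284)
Lowest: Food (24)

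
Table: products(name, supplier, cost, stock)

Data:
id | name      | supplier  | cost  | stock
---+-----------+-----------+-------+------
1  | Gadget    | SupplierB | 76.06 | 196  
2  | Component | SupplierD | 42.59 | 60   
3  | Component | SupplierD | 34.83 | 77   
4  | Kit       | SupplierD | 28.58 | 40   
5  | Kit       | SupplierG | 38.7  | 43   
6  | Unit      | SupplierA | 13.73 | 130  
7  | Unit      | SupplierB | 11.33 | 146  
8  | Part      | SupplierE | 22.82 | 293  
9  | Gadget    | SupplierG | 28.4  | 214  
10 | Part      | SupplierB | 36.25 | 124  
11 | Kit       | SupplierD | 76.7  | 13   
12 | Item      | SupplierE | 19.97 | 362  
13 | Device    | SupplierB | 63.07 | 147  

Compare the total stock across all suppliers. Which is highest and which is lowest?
SELECT supplier, SUM(stock)
FROM products
GROUP BY supplier
ORDER BY SUM(stock)

All groups:
  SupplierA: 130
  SupplierD: 190
  SupplierG: 257
  SupplierB: 613
  SupplierE: 655

Highest: SupplierE (655)
Lowest: SupplierA (130)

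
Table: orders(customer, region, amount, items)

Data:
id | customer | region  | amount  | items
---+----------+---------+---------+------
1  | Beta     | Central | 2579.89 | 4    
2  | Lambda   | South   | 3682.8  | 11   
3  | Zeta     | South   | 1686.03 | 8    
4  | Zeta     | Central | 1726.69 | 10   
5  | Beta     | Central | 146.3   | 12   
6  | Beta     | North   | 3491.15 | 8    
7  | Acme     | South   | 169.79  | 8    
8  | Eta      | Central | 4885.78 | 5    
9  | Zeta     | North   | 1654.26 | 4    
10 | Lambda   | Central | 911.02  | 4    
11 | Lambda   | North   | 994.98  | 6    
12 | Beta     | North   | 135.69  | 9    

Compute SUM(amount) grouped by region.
SELECT region, SUM(amount) as result
FROM orders
GROUP BY region

Result:
  Central: 10249.68
  North: 6276.08
  South: 5538.62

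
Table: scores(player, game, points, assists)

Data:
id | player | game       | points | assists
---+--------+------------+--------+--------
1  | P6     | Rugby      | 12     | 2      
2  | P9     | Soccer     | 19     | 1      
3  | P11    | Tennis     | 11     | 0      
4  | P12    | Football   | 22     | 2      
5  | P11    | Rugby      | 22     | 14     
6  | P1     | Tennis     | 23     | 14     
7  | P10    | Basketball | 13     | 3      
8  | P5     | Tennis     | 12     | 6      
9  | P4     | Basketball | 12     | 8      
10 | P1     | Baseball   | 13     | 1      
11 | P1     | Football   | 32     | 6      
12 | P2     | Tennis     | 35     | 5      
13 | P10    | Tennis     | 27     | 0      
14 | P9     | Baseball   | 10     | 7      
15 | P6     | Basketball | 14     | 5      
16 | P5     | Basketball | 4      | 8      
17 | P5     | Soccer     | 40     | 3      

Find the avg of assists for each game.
SELECT game, AVG(assists) as result
FROM scores
GROUP BY game

Result:
  Baseball: 4.00
  Basketball: 6.00
  Football: 4.00
  Rugby: 8.00
  Soccer: 2.00
  Tennis: 5.00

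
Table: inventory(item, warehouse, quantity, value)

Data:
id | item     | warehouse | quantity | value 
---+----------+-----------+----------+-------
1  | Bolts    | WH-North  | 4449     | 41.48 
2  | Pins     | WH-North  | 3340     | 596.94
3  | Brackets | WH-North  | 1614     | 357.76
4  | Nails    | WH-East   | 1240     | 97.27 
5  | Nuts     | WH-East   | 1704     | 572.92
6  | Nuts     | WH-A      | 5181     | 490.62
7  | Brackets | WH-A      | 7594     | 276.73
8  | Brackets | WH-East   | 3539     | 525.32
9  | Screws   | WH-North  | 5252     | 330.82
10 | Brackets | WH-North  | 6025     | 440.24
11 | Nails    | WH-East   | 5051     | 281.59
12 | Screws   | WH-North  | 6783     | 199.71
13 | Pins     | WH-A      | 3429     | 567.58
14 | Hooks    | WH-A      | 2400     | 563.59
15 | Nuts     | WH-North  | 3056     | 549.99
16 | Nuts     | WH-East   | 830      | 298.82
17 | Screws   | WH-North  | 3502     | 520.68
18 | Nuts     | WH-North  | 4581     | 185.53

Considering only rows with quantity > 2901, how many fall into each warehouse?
SELECT warehouse, COUNT(*)
FROM inventory
WHERE quantity > 2901
GROUP BY warehouse

Note: WHERE filters rows before grouping.

Result:
  WH-A: 3
  WH-East: 2
  WH-North: 8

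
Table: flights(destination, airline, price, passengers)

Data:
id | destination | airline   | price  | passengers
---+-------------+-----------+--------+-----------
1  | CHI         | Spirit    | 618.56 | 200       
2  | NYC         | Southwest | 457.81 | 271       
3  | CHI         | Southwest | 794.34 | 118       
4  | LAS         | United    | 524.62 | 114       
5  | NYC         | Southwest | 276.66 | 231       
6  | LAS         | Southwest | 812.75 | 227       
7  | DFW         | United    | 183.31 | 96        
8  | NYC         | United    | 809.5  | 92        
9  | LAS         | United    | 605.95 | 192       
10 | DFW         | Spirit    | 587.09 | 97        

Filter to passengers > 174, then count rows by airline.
SELECT airline, COUNT(*)
FROM flights
WHERE passengers > 174
GROUP BY airline

Note: WHERE filters rows before grouping.

Result:
  Southwest: 3
  Spirit: 1
  United: 1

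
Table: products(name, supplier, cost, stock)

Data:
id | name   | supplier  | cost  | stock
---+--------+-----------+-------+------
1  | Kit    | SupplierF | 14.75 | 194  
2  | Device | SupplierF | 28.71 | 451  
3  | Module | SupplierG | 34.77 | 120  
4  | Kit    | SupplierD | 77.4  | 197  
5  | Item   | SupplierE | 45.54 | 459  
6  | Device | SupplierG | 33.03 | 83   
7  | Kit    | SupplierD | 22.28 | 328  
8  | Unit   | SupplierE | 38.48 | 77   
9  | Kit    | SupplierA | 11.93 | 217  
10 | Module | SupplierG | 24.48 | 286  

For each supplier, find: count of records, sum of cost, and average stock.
SELECT supplier,
       COUNT(*) as cnt,
       SUM(cost) as total_cost,
       AVG(stock) as avg_stock
FROM products
GROUP BY supplier

Result:
  SupplierA: 1 records, 11.93 total cost, 217.00 avg stock
  SupplierD: 2 records, 99.68 total cost, 262.50 avg stock
  SupplierE: 2 records, 84.02 total cost, 268.00 avg stock
  SupplierF: 2 records, 43.46 total cost, 322.50 avg stock
  SupplierG: 3 records, 92.28 total cost, 163.00 avg stock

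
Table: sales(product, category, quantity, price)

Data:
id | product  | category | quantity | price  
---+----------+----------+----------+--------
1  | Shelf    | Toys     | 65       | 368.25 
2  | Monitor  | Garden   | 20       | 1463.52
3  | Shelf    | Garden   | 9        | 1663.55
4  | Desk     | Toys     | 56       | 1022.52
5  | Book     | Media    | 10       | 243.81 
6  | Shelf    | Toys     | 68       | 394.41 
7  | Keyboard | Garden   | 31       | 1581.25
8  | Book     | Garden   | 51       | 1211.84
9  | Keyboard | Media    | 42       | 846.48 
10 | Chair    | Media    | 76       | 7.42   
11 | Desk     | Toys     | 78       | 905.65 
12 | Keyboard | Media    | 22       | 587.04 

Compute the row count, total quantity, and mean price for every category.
SELECT category,
       COUNT(*) as cnt,
       SUM(quantity) as total_quantity,
       AVG(price) as avg_price
FROM sales
GROUP BY category

Result:
  Garden: 4 records, 111 total quantity, 1480.04 avg price
  Media: 4 records, 150 total quantity, 421.19 avg price
  Toys: 4 records, 267 total quantity, 672.71 avg price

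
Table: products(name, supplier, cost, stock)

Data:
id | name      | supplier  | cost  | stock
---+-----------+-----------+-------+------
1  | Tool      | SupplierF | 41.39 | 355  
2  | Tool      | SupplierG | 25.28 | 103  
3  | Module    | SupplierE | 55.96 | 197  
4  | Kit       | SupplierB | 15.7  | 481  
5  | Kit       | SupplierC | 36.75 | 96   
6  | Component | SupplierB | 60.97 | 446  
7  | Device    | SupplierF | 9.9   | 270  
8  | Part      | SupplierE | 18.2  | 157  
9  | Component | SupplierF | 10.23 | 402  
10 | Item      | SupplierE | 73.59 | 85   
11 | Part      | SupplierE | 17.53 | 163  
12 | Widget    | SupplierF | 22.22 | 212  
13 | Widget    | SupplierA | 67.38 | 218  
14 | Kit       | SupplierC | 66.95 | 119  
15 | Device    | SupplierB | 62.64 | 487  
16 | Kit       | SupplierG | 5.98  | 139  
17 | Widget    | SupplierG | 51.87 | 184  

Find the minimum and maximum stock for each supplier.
SELECT supplier, MIN(stock), MAX(stock)
FROM products
GROUP BY supplier

Result:
  SupplierA: min=218, max=218
  SupplierB: min=446, max=487
  SupplierC: min=96, max=119
  SupplierE: min=85, max=197
  SupplierF: min=212, max=402
  SupplierG: min=103, max=184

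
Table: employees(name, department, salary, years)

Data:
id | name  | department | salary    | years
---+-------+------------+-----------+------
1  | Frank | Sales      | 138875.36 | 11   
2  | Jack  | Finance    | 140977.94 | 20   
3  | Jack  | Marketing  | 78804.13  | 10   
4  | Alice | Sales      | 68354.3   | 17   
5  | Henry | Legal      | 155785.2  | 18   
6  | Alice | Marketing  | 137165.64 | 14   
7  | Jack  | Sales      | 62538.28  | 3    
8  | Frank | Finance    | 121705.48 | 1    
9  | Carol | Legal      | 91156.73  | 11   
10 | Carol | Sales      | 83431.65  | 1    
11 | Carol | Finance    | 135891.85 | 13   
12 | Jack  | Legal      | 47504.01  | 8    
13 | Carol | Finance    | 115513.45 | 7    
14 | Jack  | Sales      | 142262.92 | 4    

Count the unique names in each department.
SELECT department, COUNT(DISTINCT name)
FROM employees
GROUP BY department

Result:
  Finance: 3 distinct
  Legal: 3 distinct
  Marketing: 2 distinct
  Sales: 4 distinct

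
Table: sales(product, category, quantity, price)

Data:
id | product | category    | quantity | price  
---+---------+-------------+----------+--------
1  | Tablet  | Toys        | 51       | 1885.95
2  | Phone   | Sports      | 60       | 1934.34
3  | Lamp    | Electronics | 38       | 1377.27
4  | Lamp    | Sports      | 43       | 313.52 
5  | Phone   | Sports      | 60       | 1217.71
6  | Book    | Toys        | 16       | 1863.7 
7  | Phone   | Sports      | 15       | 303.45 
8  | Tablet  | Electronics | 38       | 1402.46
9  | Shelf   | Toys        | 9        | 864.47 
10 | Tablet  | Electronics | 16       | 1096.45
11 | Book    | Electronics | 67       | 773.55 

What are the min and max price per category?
SELECT category, MIN(price), MAX(price)
FROM sales
GROUP BY category

Result:
  Electronics: min=773.55, max=1402.46
  Sports: min=303.45, max=1934.34
  Toys: min=864.47, max=1885.95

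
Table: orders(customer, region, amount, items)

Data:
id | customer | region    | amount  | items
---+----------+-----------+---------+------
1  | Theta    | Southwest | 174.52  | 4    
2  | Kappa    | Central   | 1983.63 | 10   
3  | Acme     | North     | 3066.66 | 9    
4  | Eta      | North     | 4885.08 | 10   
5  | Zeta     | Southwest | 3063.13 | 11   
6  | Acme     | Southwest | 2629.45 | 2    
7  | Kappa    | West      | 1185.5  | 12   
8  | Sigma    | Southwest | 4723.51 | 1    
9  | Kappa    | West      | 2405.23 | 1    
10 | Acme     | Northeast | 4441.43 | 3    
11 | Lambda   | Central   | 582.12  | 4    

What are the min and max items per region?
SELECT region, MIN(items), MAX(items)
FROM orders
GROUP BY region

Result:
  Central: min=4, max=10
  North: min=9, max=10
  Northeast: min=3, max=3
  Southwest: min=1, max=11
  West: min=1, max=12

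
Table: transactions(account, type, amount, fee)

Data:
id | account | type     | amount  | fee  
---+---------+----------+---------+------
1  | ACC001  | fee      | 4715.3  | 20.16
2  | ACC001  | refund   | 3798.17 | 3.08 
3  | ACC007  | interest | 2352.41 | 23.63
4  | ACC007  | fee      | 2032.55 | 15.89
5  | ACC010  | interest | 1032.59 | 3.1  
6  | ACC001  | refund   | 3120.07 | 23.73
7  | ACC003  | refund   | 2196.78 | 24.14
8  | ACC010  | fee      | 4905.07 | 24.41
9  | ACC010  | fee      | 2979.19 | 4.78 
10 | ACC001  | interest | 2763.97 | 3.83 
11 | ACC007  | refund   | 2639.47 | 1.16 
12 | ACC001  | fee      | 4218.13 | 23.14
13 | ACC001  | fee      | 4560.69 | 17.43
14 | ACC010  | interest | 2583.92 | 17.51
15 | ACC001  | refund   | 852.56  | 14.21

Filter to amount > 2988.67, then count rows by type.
SELECT type, COUNT(*)
FROM transactions
WHERE amount > 2988.67
GROUP BY type

Note: WHERE filters rows before grouping.

Result:
  fee: 4
  refund: 2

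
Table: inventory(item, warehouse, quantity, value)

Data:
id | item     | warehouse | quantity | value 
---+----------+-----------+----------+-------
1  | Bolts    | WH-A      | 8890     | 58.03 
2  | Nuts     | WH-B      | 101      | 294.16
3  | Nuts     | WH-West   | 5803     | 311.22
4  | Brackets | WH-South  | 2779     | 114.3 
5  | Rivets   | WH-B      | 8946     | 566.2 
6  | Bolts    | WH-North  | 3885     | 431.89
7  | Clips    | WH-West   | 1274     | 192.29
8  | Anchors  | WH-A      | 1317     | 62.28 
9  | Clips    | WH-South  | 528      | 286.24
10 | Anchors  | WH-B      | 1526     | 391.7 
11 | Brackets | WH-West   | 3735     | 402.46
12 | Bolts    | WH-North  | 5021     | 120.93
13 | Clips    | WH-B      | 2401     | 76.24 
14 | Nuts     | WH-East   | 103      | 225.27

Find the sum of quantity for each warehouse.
SELECT warehouse, SUM(quantity) as result
FROM inventory
GROUP BY warehouse

Result:
  WH-A: 10207
  WH-B: 12974
  WH-East: 103
  WH-North: 8906
  WH-South: 3307
  WH-West: 10812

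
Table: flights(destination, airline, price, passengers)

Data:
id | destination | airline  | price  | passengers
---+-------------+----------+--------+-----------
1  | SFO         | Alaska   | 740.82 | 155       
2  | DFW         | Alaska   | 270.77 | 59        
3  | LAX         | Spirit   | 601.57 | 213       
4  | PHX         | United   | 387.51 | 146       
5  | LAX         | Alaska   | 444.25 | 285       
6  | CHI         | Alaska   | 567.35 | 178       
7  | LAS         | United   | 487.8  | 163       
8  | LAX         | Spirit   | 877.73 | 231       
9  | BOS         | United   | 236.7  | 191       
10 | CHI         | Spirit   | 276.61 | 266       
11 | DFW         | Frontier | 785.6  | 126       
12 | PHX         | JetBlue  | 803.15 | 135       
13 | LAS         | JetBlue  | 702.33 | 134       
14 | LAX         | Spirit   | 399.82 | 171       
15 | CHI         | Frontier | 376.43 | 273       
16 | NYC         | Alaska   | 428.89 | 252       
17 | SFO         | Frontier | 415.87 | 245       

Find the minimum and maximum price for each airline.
SELECT airline, MIN(price), MAX(price)
FROM flights
GROUP BY airline

Result:
  Alaska: min=270.77, max=740.82
  Frontier: min=376.43, max=785.60
  JetBlue: min=702.33, max=803.15
  Spirit: min=276.61, max=877.73
  United: min=236.70, max=487.80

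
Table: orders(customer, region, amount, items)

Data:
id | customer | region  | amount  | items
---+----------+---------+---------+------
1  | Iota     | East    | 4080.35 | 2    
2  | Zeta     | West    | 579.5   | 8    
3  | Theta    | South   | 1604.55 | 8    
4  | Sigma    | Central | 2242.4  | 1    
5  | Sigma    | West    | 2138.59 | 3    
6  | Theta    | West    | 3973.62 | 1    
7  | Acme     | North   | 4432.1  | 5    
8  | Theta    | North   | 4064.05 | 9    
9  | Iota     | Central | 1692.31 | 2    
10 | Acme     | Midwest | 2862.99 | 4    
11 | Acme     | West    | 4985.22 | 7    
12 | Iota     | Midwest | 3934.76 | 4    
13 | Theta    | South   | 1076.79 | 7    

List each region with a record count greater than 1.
SELECT region, COUNT(*) as cnt
FROM orders
GROUP BY region
HAVING COUNT(*) > 1

Result:
  Central: 2
  Midwest: 2
  North: 2
  South: 2
  West: 4

Note: HAVING filters groups after aggregation, WHERE filters rows before.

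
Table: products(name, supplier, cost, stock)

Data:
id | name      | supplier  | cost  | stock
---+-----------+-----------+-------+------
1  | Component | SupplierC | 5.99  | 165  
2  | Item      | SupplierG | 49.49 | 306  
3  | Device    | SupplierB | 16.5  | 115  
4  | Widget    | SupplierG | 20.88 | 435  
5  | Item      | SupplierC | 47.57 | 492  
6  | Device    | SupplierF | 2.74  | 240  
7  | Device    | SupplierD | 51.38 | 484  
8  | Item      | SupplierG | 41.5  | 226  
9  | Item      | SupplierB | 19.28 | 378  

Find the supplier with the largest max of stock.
SELECT supplier, MAX(stock) as val
FROM products
GROUP BY supplier
ORDER BY val DESC
LIMIT 1

Result: SupplierC with max(stock) = 492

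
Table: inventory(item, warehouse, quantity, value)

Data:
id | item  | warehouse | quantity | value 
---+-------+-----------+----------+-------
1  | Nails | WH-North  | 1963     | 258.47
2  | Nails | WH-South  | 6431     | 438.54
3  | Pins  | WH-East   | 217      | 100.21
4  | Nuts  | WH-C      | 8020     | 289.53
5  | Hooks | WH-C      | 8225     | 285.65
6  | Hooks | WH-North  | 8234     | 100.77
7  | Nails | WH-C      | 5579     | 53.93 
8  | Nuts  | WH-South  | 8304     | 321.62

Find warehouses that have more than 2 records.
SELECT warehouse, COUNT(*) as cnt
FROM inventory
GROUP BY warehouse
HAVING COUNT(*) > 2

Result:
  WH-C: 3

Note: HAVING filters groups after aggregation, WHERE filters rows before.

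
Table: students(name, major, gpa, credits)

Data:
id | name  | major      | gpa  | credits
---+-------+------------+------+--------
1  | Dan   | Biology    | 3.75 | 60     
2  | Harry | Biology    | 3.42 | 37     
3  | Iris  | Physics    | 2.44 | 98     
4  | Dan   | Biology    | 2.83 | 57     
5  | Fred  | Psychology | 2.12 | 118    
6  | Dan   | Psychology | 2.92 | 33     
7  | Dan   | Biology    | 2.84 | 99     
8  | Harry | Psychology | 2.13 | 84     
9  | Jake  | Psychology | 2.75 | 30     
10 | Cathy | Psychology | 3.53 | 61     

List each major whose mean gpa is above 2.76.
SELECT major, AVG(gpa)
FROM students
GROUP BY major
HAVING AVG(gpa) > 2.76

Result:
  Biology: avg=3.21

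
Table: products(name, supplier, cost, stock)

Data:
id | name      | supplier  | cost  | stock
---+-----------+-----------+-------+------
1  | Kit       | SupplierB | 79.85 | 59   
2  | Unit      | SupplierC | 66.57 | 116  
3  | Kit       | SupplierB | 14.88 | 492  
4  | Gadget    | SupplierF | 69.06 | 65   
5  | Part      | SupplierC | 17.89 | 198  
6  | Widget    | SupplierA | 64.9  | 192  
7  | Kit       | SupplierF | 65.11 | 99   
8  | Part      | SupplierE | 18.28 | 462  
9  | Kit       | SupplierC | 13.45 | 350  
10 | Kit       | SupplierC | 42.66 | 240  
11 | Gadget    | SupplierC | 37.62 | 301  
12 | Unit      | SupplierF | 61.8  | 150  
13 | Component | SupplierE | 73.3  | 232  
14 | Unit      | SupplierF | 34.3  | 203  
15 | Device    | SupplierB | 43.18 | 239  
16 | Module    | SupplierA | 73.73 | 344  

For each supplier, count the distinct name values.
SELECT supplier, COUNT(DISTINCT name)
FROM products
GROUP BY supplier

Result:
  SupplierA: 2 distinct
  SupplierB: 2 distinct
  SupplierC: 4 distinct
  SupplierE: 2 distinct
  SupplierF: 3 distinct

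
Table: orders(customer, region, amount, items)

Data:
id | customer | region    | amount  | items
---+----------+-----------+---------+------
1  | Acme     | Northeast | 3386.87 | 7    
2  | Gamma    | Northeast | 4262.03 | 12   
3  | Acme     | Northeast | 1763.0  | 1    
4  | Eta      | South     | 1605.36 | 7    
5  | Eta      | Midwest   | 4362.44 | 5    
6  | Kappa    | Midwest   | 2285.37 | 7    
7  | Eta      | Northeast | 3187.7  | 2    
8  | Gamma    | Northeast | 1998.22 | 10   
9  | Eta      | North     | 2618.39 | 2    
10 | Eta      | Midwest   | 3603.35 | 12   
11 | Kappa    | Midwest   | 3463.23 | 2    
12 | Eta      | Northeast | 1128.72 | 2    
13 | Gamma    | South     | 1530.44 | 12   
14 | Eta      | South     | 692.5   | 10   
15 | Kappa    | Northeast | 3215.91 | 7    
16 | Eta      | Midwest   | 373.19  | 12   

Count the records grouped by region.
SELECT region, COUNT(*) as count
FROM orders
GROUP BY region

Result:
  Midwest: 5
  North: 1
  Northeast: 7
  South: 3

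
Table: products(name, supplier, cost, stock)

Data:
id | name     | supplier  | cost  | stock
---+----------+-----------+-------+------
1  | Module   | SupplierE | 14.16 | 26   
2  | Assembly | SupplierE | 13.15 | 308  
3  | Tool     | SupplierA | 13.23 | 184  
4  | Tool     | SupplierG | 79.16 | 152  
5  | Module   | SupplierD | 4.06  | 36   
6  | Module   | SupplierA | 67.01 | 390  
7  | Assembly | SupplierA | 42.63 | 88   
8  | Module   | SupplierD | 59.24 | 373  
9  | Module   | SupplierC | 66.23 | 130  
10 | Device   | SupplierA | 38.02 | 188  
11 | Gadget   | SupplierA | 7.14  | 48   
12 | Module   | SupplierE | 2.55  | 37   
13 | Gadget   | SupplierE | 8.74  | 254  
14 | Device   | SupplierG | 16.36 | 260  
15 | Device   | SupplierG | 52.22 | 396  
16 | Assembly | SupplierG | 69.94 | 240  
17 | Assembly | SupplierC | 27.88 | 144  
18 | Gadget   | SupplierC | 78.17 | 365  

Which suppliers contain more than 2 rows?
SELECT supplier, COUNT(*) as cnt
FROM products
GROUP BY supplier
HAVING COUNT(*) > 2

Result:
  SupplierA: 5
  SupplierC: 3
  SupplierE: 4
  SupplierG: 4

Note: HAVING filters groups after aggregation, WHERE filters rows before.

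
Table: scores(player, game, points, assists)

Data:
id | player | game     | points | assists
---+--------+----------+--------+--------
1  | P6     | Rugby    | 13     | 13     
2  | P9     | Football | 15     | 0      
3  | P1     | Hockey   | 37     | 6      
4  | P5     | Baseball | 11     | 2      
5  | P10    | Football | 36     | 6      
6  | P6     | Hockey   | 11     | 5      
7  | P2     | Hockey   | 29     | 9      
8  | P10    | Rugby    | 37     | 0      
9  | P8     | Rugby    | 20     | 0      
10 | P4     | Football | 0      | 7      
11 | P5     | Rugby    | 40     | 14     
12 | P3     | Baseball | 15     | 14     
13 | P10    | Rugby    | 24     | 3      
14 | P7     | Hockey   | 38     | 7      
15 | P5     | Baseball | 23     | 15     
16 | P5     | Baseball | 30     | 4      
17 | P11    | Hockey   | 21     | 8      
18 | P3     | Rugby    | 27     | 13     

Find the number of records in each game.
SELECT game, COUNT(*) as count
FROM scores
GROUP BY game

Result:
  Baseball: 4
  Football: 3
  Hockey: 5
  Rugby: 6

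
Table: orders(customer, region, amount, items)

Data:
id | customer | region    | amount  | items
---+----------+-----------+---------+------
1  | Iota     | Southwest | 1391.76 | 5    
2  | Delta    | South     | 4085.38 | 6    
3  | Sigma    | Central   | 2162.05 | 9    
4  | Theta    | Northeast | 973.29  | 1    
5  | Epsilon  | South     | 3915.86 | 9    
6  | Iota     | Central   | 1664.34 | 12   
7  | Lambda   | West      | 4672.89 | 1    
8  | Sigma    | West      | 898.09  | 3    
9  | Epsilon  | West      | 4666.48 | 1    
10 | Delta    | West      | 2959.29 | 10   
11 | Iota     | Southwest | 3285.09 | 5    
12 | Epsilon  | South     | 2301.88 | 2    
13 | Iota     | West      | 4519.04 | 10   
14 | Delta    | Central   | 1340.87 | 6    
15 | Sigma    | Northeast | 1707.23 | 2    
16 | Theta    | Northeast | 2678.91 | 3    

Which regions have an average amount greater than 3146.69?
SELECT region, AVG(amount)
FROM orders
GROUP BY region
HAVING AVG(amount) > 3146.69

Result:
  South: avg=3434.37
  West: avg=3543.16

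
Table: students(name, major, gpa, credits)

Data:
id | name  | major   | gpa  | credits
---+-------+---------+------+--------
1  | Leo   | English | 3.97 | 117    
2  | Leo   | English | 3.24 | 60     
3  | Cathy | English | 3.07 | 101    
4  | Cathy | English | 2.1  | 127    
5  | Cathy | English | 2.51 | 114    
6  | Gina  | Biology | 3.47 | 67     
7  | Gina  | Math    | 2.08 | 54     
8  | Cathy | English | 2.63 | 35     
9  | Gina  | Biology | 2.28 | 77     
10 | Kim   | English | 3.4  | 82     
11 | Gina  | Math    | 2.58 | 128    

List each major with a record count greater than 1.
SELECT major, COUNT(*) as cnt
FROM students
GROUP BY major
HAVING COUNT(*) > 1

Result:
  Biology: 2
  English: 7
  Math: 2

Note: HAVING filters groups after aggregation, WHERE filters rows before.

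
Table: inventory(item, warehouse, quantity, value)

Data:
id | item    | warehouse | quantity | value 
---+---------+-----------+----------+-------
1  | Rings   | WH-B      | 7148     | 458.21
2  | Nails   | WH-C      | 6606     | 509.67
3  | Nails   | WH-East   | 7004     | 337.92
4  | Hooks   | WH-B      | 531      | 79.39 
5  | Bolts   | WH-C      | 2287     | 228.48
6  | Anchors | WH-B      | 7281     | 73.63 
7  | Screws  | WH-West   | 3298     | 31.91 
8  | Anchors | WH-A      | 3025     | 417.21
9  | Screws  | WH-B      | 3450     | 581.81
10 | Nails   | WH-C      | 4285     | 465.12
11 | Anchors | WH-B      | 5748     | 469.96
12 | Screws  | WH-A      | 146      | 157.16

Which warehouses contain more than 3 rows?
SELECT warehouse, COUNT(*) as cnt
FROM inventory
GROUP BY warehouse
HAVING COUNT(*) > 3

Result:
  WH-B: 5

Note: HAVING filters groups after aggregation, WHERE filters rows before.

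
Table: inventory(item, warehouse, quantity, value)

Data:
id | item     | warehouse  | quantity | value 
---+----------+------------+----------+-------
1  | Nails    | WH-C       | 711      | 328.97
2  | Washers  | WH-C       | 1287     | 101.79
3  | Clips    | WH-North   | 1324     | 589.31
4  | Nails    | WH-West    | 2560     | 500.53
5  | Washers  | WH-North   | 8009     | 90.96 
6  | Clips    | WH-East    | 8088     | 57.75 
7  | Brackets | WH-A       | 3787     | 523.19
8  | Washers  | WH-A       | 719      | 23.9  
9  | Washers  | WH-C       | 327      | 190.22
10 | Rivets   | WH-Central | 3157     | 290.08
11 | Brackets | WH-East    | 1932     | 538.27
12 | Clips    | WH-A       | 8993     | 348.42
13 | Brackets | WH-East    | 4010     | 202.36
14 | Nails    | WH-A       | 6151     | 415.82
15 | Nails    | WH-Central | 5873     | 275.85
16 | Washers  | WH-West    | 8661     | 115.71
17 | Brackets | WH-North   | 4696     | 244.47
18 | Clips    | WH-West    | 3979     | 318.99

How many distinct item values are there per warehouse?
SELECT warehouse, COUNT(DISTINCT item)
FROM inventory
GROUP BY warehouse

Result:
  WH-A: 4 distinct
  WH-C: 2 distinct
  WH-Central: 2 distinct
  WH-East: 2 distinct
  WH-North: 3 distinct
  WH-West: 3 distinct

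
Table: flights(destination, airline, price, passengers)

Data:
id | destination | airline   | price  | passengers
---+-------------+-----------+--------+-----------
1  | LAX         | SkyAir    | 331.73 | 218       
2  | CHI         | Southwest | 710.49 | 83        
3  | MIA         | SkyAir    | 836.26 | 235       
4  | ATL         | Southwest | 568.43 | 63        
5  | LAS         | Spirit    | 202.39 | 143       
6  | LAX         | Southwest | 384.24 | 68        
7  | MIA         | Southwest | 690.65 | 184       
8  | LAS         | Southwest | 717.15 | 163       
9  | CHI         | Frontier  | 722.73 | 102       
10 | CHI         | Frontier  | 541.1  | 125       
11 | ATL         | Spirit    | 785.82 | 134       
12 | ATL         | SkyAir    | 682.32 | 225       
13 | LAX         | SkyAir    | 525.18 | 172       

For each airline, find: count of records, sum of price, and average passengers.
SELECT airline,
       COUNT(*) as cnt,
       SUM(price) as total_price,
       AVG(passengers) as avg_passengers
FROM flights
GROUP BY airline

Result:
  Frontier: 2 records, 1263.83 total price, 113.50 avg passengers
  SkyAir: 4 records, 2375.49 total price, 212.50 avg passengers
  Southwest: 5 records, 3070.96 total price, 112.20 avg passengers
  Spirit: 2 records, 988.21 total price, 138.50 avg passengers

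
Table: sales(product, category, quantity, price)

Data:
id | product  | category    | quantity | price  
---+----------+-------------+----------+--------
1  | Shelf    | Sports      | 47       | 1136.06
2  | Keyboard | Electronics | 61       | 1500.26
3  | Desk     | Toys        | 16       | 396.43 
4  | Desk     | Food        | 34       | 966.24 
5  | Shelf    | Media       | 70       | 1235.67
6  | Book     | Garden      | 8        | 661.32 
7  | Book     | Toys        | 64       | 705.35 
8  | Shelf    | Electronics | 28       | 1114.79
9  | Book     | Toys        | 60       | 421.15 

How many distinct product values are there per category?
SELECT category, COUNT(DISTINCT product)
FROM sales
GROUP BY category

Result:
  Electronics: 2 distinct
  Food: 1 distinct
  Garden: 1 distinct
  Media: 1 distinct
  Sports: 1 distinct
  Toys: 2 distinct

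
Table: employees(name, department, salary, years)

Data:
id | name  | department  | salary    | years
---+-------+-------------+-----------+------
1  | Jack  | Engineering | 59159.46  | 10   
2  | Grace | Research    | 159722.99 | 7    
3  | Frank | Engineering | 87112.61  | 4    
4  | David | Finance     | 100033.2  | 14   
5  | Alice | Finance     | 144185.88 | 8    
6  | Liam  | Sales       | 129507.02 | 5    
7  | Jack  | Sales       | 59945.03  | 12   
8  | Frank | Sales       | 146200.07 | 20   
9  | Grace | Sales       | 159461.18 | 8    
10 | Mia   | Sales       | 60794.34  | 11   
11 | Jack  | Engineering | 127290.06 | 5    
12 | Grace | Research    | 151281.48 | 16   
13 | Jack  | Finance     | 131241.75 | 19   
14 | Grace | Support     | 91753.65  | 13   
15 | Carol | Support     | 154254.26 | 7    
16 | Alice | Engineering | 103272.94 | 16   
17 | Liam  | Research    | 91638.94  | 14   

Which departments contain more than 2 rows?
SELECT department, COUNT(*) as cnt
FROM employees
GROUP BY department
HAVING COUNT(*) > 2

Result:
  Engineering: 4
  Finance: 3
  Research: 3
  Sales: 5

Note: HAVING filters groups after aggregation, WHERE filters rows before.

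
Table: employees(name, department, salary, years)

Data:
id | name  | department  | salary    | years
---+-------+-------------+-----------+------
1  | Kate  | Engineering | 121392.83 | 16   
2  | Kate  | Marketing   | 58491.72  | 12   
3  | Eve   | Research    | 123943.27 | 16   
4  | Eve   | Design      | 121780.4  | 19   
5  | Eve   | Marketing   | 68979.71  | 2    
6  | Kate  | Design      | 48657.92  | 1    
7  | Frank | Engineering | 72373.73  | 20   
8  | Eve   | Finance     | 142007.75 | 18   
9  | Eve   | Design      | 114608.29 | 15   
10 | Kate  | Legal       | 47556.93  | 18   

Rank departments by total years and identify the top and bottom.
SELECT department, SUM(years)
FROM employees
GROUP BY department
ORDER BY SUM(years)

All groups:
  Marketing: 14
  Research: 16
  Finance: 18
  Legal: 18
  Design: 35
  Engineering: 36

Highest: Engineering (36)
Lowest: Marketing (14)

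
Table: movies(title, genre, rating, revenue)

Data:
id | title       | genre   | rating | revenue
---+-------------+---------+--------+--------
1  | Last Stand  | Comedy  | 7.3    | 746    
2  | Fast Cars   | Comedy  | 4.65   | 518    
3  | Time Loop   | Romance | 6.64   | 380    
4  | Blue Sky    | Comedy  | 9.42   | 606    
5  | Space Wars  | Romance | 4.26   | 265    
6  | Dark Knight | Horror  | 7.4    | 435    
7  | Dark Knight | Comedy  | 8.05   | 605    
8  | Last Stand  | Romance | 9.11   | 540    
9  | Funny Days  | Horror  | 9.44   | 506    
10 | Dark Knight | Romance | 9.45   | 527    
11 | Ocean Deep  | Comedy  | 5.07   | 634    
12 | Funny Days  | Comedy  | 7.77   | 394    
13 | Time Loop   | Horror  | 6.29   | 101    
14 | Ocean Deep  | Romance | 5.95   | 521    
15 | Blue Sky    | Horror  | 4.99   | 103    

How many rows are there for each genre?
SELECT genre, COUNT(*) as count
FROM movies
GROUP BY genre

Result:
  Comedy: 6
  Horror: 4
  Romance: 5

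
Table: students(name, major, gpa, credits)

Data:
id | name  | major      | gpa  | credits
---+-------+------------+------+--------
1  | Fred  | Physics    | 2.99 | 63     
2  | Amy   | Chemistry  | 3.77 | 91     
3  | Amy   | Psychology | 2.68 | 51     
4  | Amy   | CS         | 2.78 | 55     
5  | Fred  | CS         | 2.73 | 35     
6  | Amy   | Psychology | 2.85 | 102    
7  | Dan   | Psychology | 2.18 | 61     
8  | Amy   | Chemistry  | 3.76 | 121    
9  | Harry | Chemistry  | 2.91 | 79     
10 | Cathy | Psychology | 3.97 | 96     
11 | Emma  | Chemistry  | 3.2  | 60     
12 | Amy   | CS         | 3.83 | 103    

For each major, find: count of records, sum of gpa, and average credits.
SELECT major,
       COUNT(*) as cnt,
       SUM(gpa) as total_gpa,
       AVG(credits) as avg_credits
FROM students
GROUP BY major

Result:
  CS: 3 records, 9.34 total gpa, 64.33 avg credits
  Chemistry: 4 records, 13.64 total gpa, 87.75 avg credits
  Physics: 1 records, 2.99 total gpa, 63.00 avg credits
  Psychology: 4 records, 11.68 total gpa, 77.50 avg credits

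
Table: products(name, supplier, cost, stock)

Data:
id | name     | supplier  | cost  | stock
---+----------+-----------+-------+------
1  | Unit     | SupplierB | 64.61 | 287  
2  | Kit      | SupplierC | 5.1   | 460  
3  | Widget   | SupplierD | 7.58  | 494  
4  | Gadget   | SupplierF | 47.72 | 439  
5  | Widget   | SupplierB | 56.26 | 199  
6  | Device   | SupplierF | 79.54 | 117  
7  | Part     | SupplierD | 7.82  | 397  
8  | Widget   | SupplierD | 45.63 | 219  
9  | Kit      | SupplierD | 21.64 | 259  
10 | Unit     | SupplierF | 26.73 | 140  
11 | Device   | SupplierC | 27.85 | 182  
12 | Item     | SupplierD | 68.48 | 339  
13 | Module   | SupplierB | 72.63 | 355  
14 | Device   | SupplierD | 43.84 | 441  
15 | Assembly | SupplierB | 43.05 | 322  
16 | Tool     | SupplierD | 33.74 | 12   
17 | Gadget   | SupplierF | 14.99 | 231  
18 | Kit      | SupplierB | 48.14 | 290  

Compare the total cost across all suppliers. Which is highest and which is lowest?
SELECT supplier, SUM(cost)
FROM products
GROUP BY supplier
ORDER BY SUM(cost)

All groups:
  SupplierC: 32.95
  SupplierF: 168.98
  SupplierD: 228.73
  SupplierB: 284.69

Highest: SupplierB (284.69)
Lowest: SupplierC (32.95)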